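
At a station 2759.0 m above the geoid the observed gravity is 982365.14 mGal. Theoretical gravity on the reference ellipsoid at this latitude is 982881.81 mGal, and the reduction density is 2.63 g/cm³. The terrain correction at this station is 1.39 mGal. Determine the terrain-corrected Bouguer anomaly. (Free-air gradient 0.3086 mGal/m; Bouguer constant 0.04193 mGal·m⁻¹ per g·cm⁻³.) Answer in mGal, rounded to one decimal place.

Free-air correction = 0.3086 × 2759.0 = 851.43 mGal
Free-air anomaly = 982365.14 − 982881.81 + (851.43) = 334.76 mGal
Bouguer slab correction = 0.04193 × 2.63 × 2759.0 = 304.25 mGal
Simple Bouguer anomaly = 334.76 − (304.25) = 30.51 mGal
Complete Bouguer anomaly = 30.51 + 1.39 = 31.90 mGal

31.9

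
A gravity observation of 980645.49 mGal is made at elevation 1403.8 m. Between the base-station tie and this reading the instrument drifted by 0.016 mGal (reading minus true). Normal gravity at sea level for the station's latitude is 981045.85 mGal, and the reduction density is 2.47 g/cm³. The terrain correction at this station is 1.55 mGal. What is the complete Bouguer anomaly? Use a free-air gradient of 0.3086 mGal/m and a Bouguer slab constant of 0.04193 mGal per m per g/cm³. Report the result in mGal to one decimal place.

-111.0

Drift-corrected reading = 980645.49 − (0.016) = 980645.474 mGal
Free-air correction = 0.3086 × 1403.8 = 433.21 mGal
Free-air anomaly = 980645.474 − 981045.85 + (433.21) = 32.834 mGal
Bouguer slab correction = 0.04193 × 2.47 × 1403.8 = 145.39 mGal
Simple Bouguer anomaly = 32.834 − (145.39) = -112.556 mGal
Complete Bouguer anomaly = -112.556 + 1.55 = -111.006 mGal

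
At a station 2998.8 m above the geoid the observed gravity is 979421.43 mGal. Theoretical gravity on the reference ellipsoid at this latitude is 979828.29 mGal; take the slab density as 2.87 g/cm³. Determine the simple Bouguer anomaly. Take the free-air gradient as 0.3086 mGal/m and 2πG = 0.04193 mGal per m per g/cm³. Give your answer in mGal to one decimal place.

157.7

Free-air correction = 0.3086 × 2998.8 = 925.43 mGal
Free-air anomaly = 979421.43 − 979828.29 + (925.43) = 518.57 mGal
Bouguer slab correction = 0.04193 × 2.87 × 2998.8 = 360.87 mGal
Simple Bouguer anomaly = 518.57 − (360.87) = 157.70 mGal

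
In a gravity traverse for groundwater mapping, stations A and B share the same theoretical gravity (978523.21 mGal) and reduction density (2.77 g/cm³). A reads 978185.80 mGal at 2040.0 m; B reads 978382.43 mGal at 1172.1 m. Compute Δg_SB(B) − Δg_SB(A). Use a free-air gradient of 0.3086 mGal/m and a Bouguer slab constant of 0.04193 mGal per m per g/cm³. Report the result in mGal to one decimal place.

Δg_SB(A) = 978185.80 − 978523.21 + 0.3086×2040.0 − 0.04193×2.77×2040.0 = 55.20 mGal
Δg_SB(B) = 978382.43 − 978523.21 + 0.3086×1172.1 − 0.04193×2.77×1172.1 = 84.80 mGal
Difference = 84.80 − (55.20) = 29.60 mGal

29.6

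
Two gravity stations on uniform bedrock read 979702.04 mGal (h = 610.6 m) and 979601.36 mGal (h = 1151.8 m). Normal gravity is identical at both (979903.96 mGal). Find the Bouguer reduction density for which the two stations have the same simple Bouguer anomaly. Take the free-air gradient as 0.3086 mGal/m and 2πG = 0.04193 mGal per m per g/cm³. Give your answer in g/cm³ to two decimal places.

Δg_obs = 979601.36 − 979702.04 = -100.68 mGal over Δh = 1151.8 − 610.6 = 541.2 m
Equal Bouguer anomalies ⇒ Δg_obs + (0.3086 − 0.04193ρ)·Δh = 0
0.3086 − 0.04193ρ = −Δg_obs/Δh = 0.18603
ρ = (0.3086 − 0.18603) / 0.04193 = 2.92 g/cm³

2.92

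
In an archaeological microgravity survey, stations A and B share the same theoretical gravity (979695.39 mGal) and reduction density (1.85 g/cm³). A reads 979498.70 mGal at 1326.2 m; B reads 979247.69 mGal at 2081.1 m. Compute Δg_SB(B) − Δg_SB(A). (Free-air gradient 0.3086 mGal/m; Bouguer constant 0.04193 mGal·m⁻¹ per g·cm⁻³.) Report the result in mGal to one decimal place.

-76.6

Δg_SB(A) = 979498.70 − 979695.39 + 0.3086×1326.2 − 0.04193×1.85×1326.2 = 109.70 mGal
Δg_SB(B) = 979247.69 − 979695.39 + 0.3086×2081.1 − 0.04193×1.85×2081.1 = 33.10 mGal
Difference = 33.10 − (109.70) = -76.60 mGal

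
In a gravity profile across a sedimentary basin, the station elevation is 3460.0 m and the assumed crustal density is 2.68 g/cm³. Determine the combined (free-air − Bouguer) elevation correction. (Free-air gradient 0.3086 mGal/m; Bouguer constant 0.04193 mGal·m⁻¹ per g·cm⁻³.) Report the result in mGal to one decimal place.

Combined gradient = 0.3086 − 0.04193 × 2.68 = 0.1962276 mGal/m
Combined elevation correction = 0.1962276 × 3460.0 = 678.9 mGal

678.9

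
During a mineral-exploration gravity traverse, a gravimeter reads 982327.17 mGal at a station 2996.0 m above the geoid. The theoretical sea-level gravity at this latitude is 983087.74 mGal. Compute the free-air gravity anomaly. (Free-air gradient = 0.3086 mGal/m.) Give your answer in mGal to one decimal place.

Free-air correction = 0.3086 × 2996.0 = 924.57 mGal
Free-air anomaly = 982327.17 − 983087.74 + (924.57) = 164.00 mGal

164.0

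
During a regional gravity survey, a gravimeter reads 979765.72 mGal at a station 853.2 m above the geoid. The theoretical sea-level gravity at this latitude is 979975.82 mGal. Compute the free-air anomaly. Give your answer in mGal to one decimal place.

53.2

Free-air correction = 0.3086 × 853.2 = 263.30 mGal
Free-air anomaly = 979765.72 − 979975.82 + (263.30) = 53.20 mGal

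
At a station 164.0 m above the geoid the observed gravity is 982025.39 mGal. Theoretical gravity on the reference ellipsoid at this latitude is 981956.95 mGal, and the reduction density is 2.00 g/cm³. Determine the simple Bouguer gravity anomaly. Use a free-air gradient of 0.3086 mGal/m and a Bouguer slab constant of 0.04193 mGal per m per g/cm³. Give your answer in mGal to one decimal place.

105.3

Free-air correction = 0.3086 × 164.0 = 50.61 mGal
Free-air anomaly = 982025.39 − 981956.95 + (50.61) = 119.05 mGal
Bouguer slab correction = 0.04193 × 2.00 × 164.0 = 13.75 mGal
Simple Bouguer anomaly = 119.05 − (13.75) = 105.30 mGal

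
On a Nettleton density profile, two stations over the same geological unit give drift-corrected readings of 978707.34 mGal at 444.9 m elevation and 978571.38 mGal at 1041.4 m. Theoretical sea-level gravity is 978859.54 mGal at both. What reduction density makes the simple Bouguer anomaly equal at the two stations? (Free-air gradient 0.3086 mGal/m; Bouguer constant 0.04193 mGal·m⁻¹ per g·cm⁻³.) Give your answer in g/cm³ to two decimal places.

Δg_obs = 978571.38 − 978707.34 = -135.96 mGal over Δh = 1041.4 − 444.9 = 596.5 m
Equal Bouguer anomalies ⇒ Δg_obs + (0.3086 − 0.04193ρ)·Δh = 0
0.3086 − 0.04193ρ = −Δg_obs/Δh = 0.22793
ρ = (0.3086 − 0.22793) / 0.04193 = 1.92 g/cm³

1.92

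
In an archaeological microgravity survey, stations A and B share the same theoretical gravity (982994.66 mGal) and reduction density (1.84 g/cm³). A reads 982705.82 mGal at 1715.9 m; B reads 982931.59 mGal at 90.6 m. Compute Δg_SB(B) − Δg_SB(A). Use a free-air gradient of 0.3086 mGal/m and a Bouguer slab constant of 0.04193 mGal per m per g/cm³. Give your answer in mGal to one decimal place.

-150.4

Δg_SB(A) = 982705.82 − 982994.66 + 0.3086×1715.9 − 0.04193×1.84×1715.9 = 108.30 mGal
Δg_SB(B) = 982931.59 − 982994.66 + 0.3086×90.6 − 0.04193×1.84×90.6 = -42.10 mGal
Difference = -42.10 − (108.30) = -150.40 mGal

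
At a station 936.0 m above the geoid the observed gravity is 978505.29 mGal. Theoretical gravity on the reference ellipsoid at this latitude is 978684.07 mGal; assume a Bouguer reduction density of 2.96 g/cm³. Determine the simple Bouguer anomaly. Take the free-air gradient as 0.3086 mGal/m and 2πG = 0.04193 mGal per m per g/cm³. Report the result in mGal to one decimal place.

-6.1

Free-air correction = 0.3086 × 936.0 = 288.85 mGal
Free-air anomaly = 978505.29 − 978684.07 + (288.85) = 110.07 mGal
Bouguer slab correction = 0.04193 × 2.96 × 936.0 = 116.17 mGal
Simple Bouguer anomaly = 110.07 − (116.17) = -6.10 mGal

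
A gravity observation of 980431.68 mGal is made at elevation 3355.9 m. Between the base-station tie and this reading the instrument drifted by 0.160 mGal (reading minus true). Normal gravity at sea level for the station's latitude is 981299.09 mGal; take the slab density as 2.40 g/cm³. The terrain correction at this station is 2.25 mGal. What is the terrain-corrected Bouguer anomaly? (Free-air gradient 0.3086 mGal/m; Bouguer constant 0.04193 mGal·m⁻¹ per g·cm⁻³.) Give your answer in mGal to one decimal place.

Drift-corrected reading = 980431.68 − (0.160) = 980431.520 mGal
Free-air correction = 0.3086 × 3355.9 = 1035.63 mGal
Free-air anomaly = 980431.520 − 981299.09 + (1035.63) = 168.060 mGal
Bouguer slab correction = 0.04193 × 2.40 × 3355.9 = 337.71 mGal
Simple Bouguer anomaly = 168.060 − (337.71) = -169.650 mGal
Complete Bouguer anomaly = -169.650 + 2.25 = -167.400 mGal

-167.4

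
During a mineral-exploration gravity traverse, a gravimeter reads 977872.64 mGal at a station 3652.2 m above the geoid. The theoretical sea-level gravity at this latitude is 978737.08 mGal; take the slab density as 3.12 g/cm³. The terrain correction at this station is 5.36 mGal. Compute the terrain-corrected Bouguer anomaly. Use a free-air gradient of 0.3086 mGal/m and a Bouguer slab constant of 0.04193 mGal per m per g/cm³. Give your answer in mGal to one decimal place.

-209.8

Free-air correction = 0.3086 × 3652.2 = 1127.07 mGal
Free-air anomaly = 977872.64 − 978737.08 + (1127.07) = 262.63 mGal
Bouguer slab correction = 0.04193 × 3.12 × 3652.2 = 477.79 mGal
Simple Bouguer anomaly = 262.63 − (477.79) = -215.16 mGal
Complete Bouguer anomaly = -215.16 + 5.36 = -209.80 mGal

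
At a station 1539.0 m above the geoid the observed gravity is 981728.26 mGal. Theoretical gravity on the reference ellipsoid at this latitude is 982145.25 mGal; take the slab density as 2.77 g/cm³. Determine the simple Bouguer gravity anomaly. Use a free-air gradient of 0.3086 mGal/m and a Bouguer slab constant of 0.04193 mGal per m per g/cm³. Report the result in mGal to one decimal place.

Free-air correction = 0.3086 × 1539.0 = 474.94 mGal
Free-air anomaly = 981728.26 − 982145.25 + (474.94) = 57.95 mGal
Bouguer slab correction = 0.04193 × 2.77 × 1539.0 = 178.75 mGal
Simple Bouguer anomaly = 57.95 − (178.75) = -120.80 mGal

-120.8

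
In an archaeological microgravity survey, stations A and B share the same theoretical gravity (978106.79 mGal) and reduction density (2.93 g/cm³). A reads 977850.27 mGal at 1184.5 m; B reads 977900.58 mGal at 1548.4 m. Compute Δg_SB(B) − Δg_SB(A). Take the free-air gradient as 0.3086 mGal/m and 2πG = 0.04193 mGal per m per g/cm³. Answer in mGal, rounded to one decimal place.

Δg_SB(A) = 977850.27 − 978106.79 + 0.3086×1184.5 − 0.04193×2.93×1184.5 = -36.50 mGal
Δg_SB(B) = 977900.58 − 978106.79 + 0.3086×1548.4 − 0.04193×2.93×1548.4 = 81.40 mGal
Difference = 81.40 − (-36.50) = 117.90 mGal

117.9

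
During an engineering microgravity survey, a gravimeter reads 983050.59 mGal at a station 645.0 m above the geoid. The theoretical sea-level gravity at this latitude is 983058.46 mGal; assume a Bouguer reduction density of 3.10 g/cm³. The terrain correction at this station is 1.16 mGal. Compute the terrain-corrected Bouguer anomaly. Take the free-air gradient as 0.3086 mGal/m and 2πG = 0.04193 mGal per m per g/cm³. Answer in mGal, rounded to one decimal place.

108.5

Free-air correction = 0.3086 × 645.0 = 199.05 mGal
Free-air anomaly = 983050.59 − 983058.46 + (199.05) = 191.18 mGal
Bouguer slab correction = 0.04193 × 3.10 × 645.0 = 83.84 mGal
Simple Bouguer anomaly = 191.18 − (83.84) = 107.34 mGal
Complete Bouguer anomaly = 107.34 + 1.16 = 108.50 mGal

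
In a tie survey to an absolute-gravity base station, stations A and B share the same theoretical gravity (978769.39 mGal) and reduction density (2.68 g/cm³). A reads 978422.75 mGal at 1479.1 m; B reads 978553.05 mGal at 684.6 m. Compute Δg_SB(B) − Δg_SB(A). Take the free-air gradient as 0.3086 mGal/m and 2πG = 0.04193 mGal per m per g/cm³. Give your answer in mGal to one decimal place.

-25.6

Δg_SB(A) = 978422.75 − 978769.39 + 0.3086×1479.1 − 0.04193×2.68×1479.1 = -56.40 mGal
Δg_SB(B) = 978553.05 − 978769.39 + 0.3086×684.6 − 0.04193×2.68×684.6 = -82.00 mGal
Difference = -82.00 − (-56.40) = -25.60 mGal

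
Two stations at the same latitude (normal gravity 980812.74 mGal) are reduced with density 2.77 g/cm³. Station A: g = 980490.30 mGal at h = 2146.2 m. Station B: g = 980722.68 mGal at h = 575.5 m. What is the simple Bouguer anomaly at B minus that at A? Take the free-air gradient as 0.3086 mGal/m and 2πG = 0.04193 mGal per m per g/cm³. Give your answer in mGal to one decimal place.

-69.9

Δg_SB(A) = 980490.30 − 980812.74 + 0.3086×2146.2 − 0.04193×2.77×2146.2 = 90.60 mGal
Δg_SB(B) = 980722.68 − 980812.74 + 0.3086×575.5 − 0.04193×2.77×575.5 = 20.70 mGal
Difference = 20.70 − (90.60) = -69.90 mGal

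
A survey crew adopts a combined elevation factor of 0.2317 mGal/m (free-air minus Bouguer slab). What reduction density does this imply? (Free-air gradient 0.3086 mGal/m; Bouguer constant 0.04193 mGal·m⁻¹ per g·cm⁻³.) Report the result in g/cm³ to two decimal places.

1.83

0.2317 = 0.3086 − 0.04193 × ρ
ρ = (0.3086 − 0.2317) / 0.04193 = 1.83 g/cm³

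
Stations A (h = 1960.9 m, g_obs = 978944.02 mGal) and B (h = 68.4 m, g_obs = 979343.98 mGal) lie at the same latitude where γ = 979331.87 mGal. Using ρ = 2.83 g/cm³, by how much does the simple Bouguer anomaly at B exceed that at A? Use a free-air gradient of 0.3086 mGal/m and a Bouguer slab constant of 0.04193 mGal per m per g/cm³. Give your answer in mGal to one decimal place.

Δg_SB(A) = 978944.02 − 979331.87 + 0.3086×1960.9 − 0.04193×2.83×1960.9 = -15.40 mGal
Δg_SB(B) = 979343.98 − 979331.87 + 0.3086×68.4 − 0.04193×2.83×68.4 = 25.10 mGal
Difference = 25.10 − (-15.40) = 40.50 mGal

40.5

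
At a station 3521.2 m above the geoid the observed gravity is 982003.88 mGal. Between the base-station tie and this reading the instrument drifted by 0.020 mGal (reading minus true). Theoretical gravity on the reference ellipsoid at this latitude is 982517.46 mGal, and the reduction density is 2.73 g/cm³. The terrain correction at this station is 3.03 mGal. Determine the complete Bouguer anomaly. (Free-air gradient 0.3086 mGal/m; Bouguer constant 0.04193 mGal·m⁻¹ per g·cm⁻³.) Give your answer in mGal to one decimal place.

173.0

Drift-corrected reading = 982003.88 − (0.020) = 982003.860 mGal
Free-air correction = 0.3086 × 3521.2 = 1086.64 mGal
Free-air anomaly = 982003.860 − 982517.46 + (1086.64) = 573.040 mGal
Bouguer slab correction = 0.04193 × 2.73 × 3521.2 = 403.07 mGal
Simple Bouguer anomaly = 573.040 − (403.07) = 169.970 mGal
Complete Bouguer anomaly = 169.970 + 3.03 = 173.000 mGal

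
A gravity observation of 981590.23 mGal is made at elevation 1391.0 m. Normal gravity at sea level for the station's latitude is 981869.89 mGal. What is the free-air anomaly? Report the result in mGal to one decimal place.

Free-air correction = 0.3086 × 1391.0 = 429.26 mGal
Free-air anomaly = 981590.23 − 981869.89 + (429.26) = 149.60 mGal

149.6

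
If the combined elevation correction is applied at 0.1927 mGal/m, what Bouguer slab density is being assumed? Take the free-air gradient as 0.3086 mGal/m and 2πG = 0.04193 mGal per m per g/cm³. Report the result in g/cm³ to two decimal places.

0.1927 = 0.3086 − 0.04193 × ρ
ρ = (0.3086 − 0.1927) / 0.04193 = 2.76 g/cm³

2.76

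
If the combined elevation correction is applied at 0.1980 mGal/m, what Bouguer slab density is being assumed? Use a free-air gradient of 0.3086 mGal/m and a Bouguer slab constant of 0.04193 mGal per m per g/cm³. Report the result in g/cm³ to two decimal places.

0.1980 = 0.3086 − 0.04193 × ρ
ρ = (0.3086 − 0.1980) / 0.04193 = 2.64 g/cm³

2.64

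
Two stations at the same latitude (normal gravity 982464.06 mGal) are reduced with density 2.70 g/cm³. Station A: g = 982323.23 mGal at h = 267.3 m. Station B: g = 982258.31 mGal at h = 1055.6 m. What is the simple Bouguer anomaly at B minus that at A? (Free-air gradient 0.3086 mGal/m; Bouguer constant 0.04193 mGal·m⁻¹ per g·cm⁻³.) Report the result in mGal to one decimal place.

Δg_SB(A) = 982323.23 − 982464.06 + 0.3086×267.3 − 0.04193×2.70×267.3 = -88.60 mGal
Δg_SB(B) = 982258.31 − 982464.06 + 0.3086×1055.6 − 0.04193×2.70×1055.6 = 0.50 mGal
Difference = 0.50 − (-88.60) = 89.10 mGal

89.1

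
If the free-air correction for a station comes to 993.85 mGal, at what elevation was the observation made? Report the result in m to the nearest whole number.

h = 993.85 / 0.3086 = 3220.51 m

3221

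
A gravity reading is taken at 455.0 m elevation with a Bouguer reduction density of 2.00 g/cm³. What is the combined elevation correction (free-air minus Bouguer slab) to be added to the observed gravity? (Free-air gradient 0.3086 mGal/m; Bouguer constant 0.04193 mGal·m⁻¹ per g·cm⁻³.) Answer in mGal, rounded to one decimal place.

102.3

Combined gradient = 0.3086 − 0.04193 × 2.00 = 0.2247400 mGal/m
Combined elevation correction = 0.2247400 × 455.0 = 102.3 mGal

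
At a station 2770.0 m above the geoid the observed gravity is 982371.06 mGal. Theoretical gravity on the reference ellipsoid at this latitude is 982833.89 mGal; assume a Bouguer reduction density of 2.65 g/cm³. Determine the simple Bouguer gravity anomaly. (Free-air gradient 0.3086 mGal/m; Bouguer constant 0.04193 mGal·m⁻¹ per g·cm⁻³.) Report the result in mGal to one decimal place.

84.2

Free-air correction = 0.3086 × 2770.0 = 854.82 mGal
Free-air anomaly = 982371.06 − 982833.89 + (854.82) = 391.99 mGal
Bouguer slab correction = 0.04193 × 2.65 × 2770.0 = 307.79 mGal
Simple Bouguer anomaly = 391.99 − (307.79) = 84.20 mGal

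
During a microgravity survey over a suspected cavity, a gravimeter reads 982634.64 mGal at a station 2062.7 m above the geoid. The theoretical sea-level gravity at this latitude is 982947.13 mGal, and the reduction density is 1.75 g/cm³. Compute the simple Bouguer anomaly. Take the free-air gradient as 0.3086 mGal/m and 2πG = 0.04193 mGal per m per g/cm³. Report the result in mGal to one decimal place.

172.7

Free-air correction = 0.3086 × 2062.7 = 636.55 mGal
Free-air anomaly = 982634.64 − 982947.13 + (636.55) = 324.06 mGal
Bouguer slab correction = 0.04193 × 1.75 × 2062.7 = 151.36 mGal
Simple Bouguer anomaly = 324.06 − (151.36) = 172.70 mGal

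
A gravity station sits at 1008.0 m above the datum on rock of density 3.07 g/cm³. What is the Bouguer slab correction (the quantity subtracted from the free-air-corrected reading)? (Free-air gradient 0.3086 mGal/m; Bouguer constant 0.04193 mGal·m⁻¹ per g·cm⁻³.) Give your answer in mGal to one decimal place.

Bouguer slab correction = 0.04193 × 3.07 × 1008.0 = 129.8 mGal

129.8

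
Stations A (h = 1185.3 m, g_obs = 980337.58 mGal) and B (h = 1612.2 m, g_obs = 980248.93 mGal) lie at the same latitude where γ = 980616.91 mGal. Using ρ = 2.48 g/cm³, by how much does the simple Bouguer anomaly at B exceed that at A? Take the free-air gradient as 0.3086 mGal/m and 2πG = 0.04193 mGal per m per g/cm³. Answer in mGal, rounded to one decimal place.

-1.3

Δg_SB(A) = 980337.58 − 980616.91 + 0.3086×1185.3 − 0.04193×2.48×1185.3 = -36.80 mGal
Δg_SB(B) = 980248.93 − 980616.91 + 0.3086×1612.2 − 0.04193×2.48×1612.2 = -38.10 mGal
Difference = -38.10 − (-36.80) = -1.30 mGal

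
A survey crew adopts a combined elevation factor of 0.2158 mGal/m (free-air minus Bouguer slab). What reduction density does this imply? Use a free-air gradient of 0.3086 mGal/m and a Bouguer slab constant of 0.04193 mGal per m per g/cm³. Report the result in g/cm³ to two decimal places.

2.21

0.2158 = 0.3086 − 0.04193 × ρ
ρ = (0.3086 − 0.2158) / 0.04193 = 2.21 g/cm³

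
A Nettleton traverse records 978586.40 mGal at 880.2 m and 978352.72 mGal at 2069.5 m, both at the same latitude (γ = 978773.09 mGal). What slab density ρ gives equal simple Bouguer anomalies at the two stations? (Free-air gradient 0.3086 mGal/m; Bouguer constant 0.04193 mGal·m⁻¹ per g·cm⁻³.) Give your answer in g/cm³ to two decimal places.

2.67

Δg_obs = 978352.72 − 978586.40 = -233.68 mGal over Δh = 2069.5 − 880.2 = 1189.3 m
Equal Bouguer anomalies ⇒ Δg_obs + (0.3086 − 0.04193ρ)·Δh = 0
0.3086 − 0.04193ρ = −Δg_obs/Δh = 0.19649
ρ = (0.3086 − 0.19649) / 0.04193 = 2.67 g/cm³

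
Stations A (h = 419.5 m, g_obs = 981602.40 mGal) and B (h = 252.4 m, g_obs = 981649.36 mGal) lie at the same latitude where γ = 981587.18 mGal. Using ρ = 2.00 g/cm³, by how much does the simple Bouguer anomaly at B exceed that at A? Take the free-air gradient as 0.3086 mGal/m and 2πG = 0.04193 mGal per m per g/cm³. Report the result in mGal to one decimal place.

Δg_SB(A) = 981602.40 − 981587.18 + 0.3086×419.5 − 0.04193×2.00×419.5 = 109.50 mGal
Δg_SB(B) = 981649.36 − 981587.18 + 0.3086×252.4 − 0.04193×2.00×252.4 = 118.90 mGal
Difference = 118.90 − (109.50) = 9.40 mGal

9.4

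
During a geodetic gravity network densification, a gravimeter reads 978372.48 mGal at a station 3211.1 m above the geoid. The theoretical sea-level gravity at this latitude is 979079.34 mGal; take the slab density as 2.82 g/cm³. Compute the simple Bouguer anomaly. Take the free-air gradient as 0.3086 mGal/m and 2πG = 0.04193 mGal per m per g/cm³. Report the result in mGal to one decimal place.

-95.6

Free-air correction = 0.3086 × 3211.1 = 990.95 mGal
Free-air anomaly = 978372.48 − 979079.34 + (990.95) = 284.09 mGal
Bouguer slab correction = 0.04193 × 2.82 × 3211.1 = 379.69 mGal
Simple Bouguer anomaly = 284.09 − (379.69) = -95.60 mGal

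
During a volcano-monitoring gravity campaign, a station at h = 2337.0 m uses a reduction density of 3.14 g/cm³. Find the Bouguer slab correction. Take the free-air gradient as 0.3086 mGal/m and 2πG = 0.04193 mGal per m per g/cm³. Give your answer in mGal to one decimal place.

307.7

Bouguer slab correction = 0.04193 × 3.14 × 2337.0 = 307.7 mGal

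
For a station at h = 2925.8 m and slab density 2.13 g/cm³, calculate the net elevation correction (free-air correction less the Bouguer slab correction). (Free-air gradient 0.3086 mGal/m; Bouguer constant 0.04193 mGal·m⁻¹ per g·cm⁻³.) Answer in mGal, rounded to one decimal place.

641.6

Combined gradient = 0.3086 − 0.04193 × 2.13 = 0.2192891 mGal/m
Combined elevation correction = 0.2192891 × 2925.8 = 641.6 mGal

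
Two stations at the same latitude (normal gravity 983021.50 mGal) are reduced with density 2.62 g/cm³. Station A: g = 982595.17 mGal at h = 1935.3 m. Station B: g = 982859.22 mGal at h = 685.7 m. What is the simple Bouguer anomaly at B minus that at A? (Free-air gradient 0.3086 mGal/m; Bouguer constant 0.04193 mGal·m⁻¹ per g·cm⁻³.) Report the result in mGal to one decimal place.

Δg_SB(A) = 982595.17 − 983021.50 + 0.3086×1935.3 − 0.04193×2.62×1935.3 = -41.70 mGal
Δg_SB(B) = 982859.22 − 983021.50 + 0.3086×685.7 − 0.04193×2.62×685.7 = -26.00 mGal
Difference = -26.00 − (-41.70) = 15.70 mGal

15.7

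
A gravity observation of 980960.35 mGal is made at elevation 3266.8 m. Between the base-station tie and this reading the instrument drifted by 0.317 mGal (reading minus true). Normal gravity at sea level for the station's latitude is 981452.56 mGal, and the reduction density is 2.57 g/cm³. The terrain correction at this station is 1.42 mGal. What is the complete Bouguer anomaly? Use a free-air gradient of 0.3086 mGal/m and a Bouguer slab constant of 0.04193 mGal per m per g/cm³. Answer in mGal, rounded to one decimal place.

165.0

Drift-corrected reading = 980960.35 − (0.317) = 980960.033 mGal
Free-air correction = 0.3086 × 3266.8 = 1008.13 mGal
Free-air anomaly = 980960.033 − 981452.56 + (1008.13) = 515.603 mGal
Bouguer slab correction = 0.04193 × 2.57 × 3266.8 = 352.03 mGal
Simple Bouguer anomaly = 515.603 − (352.03) = 163.573 mGal
Complete Bouguer anomaly = 163.573 + 1.42 = 164.993 mGal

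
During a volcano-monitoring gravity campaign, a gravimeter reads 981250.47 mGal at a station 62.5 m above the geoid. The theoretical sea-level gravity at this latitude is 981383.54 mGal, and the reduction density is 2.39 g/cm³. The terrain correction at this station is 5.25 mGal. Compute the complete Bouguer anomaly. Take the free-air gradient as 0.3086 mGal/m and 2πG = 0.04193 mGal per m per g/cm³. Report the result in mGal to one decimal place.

Free-air correction = 0.3086 × 62.5 = 19.29 mGal
Free-air anomaly = 981250.47 − 981383.54 + (19.29) = -113.78 mGal
Bouguer slab correction = 0.04193 × 2.39 × 62.5 = 6.26 mGal
Simple Bouguer anomaly = -113.78 − (6.26) = -120.04 mGal
Complete Bouguer anomaly = -120.04 + 5.25 = -114.79 mGal

-114.8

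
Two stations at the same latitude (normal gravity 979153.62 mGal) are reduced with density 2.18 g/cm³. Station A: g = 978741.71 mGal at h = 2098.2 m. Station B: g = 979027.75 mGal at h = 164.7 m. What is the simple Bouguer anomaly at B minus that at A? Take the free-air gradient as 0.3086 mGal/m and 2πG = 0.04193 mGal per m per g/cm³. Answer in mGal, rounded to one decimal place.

-133.9

Δg_SB(A) = 978741.71 − 979153.62 + 0.3086×2098.2 − 0.04193×2.18×2098.2 = 43.80 mGal
Δg_SB(B) = 979027.75 − 979153.62 + 0.3086×164.7 − 0.04193×2.18×164.7 = -90.10 mGal
Difference = -90.10 − (43.80) = -133.90 mGal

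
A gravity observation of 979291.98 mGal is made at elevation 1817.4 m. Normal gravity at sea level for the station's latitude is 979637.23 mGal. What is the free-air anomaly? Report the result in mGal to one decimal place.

Free-air correction = 0.3086 × 1817.4 = 560.85 mGal
Free-air anomaly = 979291.98 − 979637.23 + (560.85) = 215.60 mGal

215.6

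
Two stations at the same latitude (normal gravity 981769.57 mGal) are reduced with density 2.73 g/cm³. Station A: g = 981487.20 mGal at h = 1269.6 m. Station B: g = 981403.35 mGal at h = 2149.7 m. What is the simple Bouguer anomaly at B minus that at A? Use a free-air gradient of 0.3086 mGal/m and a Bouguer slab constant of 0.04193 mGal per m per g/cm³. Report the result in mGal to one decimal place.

87.0

Δg_SB(A) = 981487.20 − 981769.57 + 0.3086×1269.6 − 0.04193×2.73×1269.6 = -35.90 mGal
Δg_SB(B) = 981403.35 − 981769.57 + 0.3086×2149.7 − 0.04193×2.73×2149.7 = 51.10 mGal
Difference = 51.10 − (-35.90) = 87.00 mGal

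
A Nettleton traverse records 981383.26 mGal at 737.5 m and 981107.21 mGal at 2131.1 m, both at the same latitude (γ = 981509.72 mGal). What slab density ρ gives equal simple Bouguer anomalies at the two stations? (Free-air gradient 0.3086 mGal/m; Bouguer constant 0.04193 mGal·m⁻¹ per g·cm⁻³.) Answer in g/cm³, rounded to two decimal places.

2.64

Δg_obs = 981107.21 − 981383.26 = -276.05 mGal over Δh = 2131.1 − 737.5 = 1393.6 m
Equal Bouguer anomalies ⇒ Δg_obs + (0.3086 − 0.04193ρ)·Δh = 0
0.3086 − 0.04193ρ = −Δg_obs/Δh = 0.19808
ρ = (0.3086 − 0.19808) / 0.04193 = 2.64 g/cm³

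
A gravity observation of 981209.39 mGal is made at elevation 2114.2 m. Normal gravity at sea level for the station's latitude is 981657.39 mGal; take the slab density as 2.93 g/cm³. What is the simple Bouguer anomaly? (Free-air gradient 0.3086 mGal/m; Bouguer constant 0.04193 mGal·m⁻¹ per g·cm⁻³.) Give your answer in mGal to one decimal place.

-55.3

Free-air correction = 0.3086 × 2114.2 = 652.44 mGal
Free-air anomaly = 981209.39 − 981657.39 + (652.44) = 204.44 mGal
Bouguer slab correction = 0.04193 × 2.93 × 2114.2 = 259.74 mGal
Simple Bouguer anomaly = 204.44 − (259.74) = -55.30 mGal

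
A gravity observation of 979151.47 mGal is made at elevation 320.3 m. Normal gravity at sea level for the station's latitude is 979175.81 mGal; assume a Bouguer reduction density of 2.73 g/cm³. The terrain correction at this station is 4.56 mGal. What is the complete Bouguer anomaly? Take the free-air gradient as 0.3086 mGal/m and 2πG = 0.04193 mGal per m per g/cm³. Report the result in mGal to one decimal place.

Free-air correction = 0.3086 × 320.3 = 98.84 mGal
Free-air anomaly = 979151.47 − 979175.81 + (98.84) = 74.50 mGal
Bouguer slab correction = 0.04193 × 2.73 × 320.3 = 36.66 mGal
Simple Bouguer anomaly = 74.50 − (36.66) = 37.84 mGal
Complete Bouguer anomaly = 37.84 + 4.56 = 42.40 mGal

42.4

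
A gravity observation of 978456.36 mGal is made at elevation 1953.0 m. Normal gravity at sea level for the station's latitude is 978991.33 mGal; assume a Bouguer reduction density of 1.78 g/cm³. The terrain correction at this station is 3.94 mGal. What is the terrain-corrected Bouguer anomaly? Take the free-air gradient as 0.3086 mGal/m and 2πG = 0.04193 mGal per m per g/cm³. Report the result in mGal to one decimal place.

-74.1

Free-air correction = 0.3086 × 1953.0 = 602.70 mGal
Free-air anomaly = 978456.36 − 978991.33 + (602.70) = 67.73 mGal
Bouguer slab correction = 0.04193 × 1.78 × 1953.0 = 145.76 mGal
Simple Bouguer anomaly = 67.73 − (145.76) = -78.03 mGal
Complete Bouguer anomaly = -78.03 + 3.94 = -74.09 mGal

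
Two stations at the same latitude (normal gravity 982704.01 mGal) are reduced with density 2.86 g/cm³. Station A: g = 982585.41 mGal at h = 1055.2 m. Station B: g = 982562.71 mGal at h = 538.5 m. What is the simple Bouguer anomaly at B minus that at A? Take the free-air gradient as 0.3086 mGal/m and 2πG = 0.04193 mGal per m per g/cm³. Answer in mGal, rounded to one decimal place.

Δg_SB(A) = 982585.41 − 982704.01 + 0.3086×1055.2 − 0.04193×2.86×1055.2 = 80.50 mGal
Δg_SB(B) = 982562.71 − 982704.01 + 0.3086×538.5 − 0.04193×2.86×538.5 = -39.70 mGal
Difference = -39.70 − (80.50) = -120.20 mGal

-120.2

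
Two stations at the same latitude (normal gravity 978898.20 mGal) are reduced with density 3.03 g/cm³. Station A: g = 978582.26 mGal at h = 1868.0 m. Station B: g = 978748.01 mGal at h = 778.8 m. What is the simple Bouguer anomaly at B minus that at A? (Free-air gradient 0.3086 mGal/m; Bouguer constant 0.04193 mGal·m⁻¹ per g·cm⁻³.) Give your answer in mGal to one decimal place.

-32.0

Δg_SB(A) = 978582.26 − 978898.20 + 0.3086×1868.0 − 0.04193×3.03×1868.0 = 23.20 mGal
Δg_SB(B) = 978748.01 − 978898.20 + 0.3086×778.8 − 0.04193×3.03×778.8 = -8.80 mGal
Difference = -8.80 − (23.20) = -32.00 mGal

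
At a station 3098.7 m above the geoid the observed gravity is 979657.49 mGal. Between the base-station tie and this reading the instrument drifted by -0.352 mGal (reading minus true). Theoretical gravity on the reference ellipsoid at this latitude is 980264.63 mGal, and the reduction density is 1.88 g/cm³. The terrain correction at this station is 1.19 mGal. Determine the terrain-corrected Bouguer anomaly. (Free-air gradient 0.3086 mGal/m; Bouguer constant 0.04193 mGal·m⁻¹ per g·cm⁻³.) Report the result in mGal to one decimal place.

Drift-corrected reading = 979657.49 − (-0.352) = 979657.842 mGal
Free-air correction = 0.3086 × 3098.7 = 956.26 mGal
Free-air anomaly = 979657.842 − 980264.63 + (956.26) = 349.472 mGal
Bouguer slab correction = 0.04193 × 1.88 × 3098.7 = 244.27 mGal
Simple Bouguer anomaly = 349.472 − (244.27) = 105.202 mGal
Complete Bouguer anomaly = 105.202 + 1.19 = 106.392 mGal

106.4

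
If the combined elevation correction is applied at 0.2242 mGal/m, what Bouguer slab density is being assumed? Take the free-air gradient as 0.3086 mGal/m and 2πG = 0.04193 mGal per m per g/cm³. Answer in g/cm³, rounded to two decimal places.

2.01

0.2242 = 0.3086 − 0.04193 × ρ
ρ = (0.3086 − 0.2242) / 0.04193 = 2.01 g/cm³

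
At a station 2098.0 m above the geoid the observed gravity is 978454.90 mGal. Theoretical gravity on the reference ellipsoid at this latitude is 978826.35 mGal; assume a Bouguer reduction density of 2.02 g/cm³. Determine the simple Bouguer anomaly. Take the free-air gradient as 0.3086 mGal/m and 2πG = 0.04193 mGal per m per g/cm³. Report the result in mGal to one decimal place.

98.3

Free-air correction = 0.3086 × 2098.0 = 647.44 mGal
Free-air anomaly = 978454.90 − 978826.35 + (647.44) = 275.99 mGal
Bouguer slab correction = 0.04193 × 2.02 × 2098.0 = 177.70 mGal
Simple Bouguer anomaly = 275.99 − (177.70) = 98.29 mGal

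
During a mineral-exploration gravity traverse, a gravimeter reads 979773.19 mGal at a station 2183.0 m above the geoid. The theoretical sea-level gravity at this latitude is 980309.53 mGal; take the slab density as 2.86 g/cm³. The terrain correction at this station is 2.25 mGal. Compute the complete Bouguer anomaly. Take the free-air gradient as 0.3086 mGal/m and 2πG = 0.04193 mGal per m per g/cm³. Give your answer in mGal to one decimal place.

Free-air correction = 0.3086 × 2183.0 = 673.67 mGal
Free-air anomaly = 979773.19 − 980309.53 + (673.67) = 137.33 mGal
Bouguer slab correction = 0.04193 × 2.86 × 2183.0 = 261.78 mGal
Simple Bouguer anomaly = 137.33 − (261.78) = -124.45 mGal
Complete Bouguer anomaly = -124.45 + 2.25 = -122.20 mGal

-122.2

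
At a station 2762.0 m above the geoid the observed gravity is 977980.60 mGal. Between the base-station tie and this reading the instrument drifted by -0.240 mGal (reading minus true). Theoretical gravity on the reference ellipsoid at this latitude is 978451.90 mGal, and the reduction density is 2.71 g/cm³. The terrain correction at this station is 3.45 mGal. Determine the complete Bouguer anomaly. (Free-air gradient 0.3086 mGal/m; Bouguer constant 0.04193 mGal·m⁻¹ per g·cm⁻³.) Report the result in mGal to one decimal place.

70.9

Drift-corrected reading = 977980.60 − (-0.240) = 977980.840 mGal
Free-air correction = 0.3086 × 2762.0 = 852.35 mGal
Free-air anomaly = 977980.840 − 978451.90 + (852.35) = 381.290 mGal
Bouguer slab correction = 0.04193 × 2.71 × 2762.0 = 313.85 mGal
Simple Bouguer anomaly = 381.290 − (313.85) = 67.440 mGal
Complete Bouguer anomaly = 67.440 + 3.45 = 70.890 mGal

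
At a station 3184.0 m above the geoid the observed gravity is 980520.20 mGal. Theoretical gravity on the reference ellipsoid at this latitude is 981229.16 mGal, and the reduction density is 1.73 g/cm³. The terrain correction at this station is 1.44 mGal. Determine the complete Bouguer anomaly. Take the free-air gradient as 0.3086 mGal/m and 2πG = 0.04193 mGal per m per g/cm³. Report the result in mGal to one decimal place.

44.1

Free-air correction = 0.3086 × 3184.0 = 982.58 mGal
Free-air anomaly = 980520.20 − 981229.16 + (982.58) = 273.62 mGal
Bouguer slab correction = 0.04193 × 1.73 × 3184.0 = 230.96 mGal
Simple Bouguer anomaly = 273.62 − (230.96) = 42.66 mGal
Complete Bouguer anomaly = 42.66 + 1.44 = 44.10 mGal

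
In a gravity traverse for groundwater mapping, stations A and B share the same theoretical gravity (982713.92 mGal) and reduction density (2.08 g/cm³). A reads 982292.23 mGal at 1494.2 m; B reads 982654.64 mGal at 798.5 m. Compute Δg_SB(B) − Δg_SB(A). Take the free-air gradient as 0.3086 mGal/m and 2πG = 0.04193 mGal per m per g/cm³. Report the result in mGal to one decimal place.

Δg_SB(A) = 982292.23 − 982713.92 + 0.3086×1494.2 − 0.04193×2.08×1494.2 = -90.90 mGal
Δg_SB(B) = 982654.64 − 982713.92 + 0.3086×798.5 − 0.04193×2.08×798.5 = 117.50 mGal
Difference = 117.50 − (-90.90) = 208.40 mGal

208.4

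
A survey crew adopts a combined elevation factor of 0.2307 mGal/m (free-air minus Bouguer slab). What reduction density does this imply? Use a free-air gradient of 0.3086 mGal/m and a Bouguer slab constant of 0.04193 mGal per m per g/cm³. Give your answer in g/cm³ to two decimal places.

0.2307 = 0.3086 − 0.04193 × ρ
ρ = (0.3086 − 0.2307) / 0.04193 = 1.86 g/cm³

1.86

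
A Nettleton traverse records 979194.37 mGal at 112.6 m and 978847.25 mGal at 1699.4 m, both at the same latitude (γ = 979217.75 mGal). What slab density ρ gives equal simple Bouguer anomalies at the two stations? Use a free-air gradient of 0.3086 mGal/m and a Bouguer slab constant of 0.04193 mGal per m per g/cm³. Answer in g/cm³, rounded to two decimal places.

2.14

Δg_obs = 978847.25 − 979194.37 = -347.12 mGal over Δh = 1699.4 − 112.6 = 1586.8 m
Equal Bouguer anomalies ⇒ Δg_obs + (0.3086 − 0.04193ρ)·Δh = 0
0.3086 − 0.04193ρ = −Δg_obs/Δh = 0.21875
ρ = (0.3086 − 0.21875) / 0.04193 = 2.14 g/cm³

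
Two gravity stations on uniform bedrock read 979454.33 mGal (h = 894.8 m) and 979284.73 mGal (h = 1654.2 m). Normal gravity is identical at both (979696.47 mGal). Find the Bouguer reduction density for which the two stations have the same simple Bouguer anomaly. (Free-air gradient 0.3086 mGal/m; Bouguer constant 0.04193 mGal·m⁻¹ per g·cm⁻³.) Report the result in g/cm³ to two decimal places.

2.03

Δg_obs = 979284.73 − 979454.33 = -169.60 mGal over Δh = 1654.2 − 894.8 = 759.4 m
Equal Bouguer anomalies ⇒ Δg_obs + (0.3086 − 0.04193ρ)·Δh = 0
0.3086 − 0.04193ρ = −Δg_obs/Δh = 0.22333
ρ = (0.3086 − 0.22333) / 0.04193 = 2.03 g/cm³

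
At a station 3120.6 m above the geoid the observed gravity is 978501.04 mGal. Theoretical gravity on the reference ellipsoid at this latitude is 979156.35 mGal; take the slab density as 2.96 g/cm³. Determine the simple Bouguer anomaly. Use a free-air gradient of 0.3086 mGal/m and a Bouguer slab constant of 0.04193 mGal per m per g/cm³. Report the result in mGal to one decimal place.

Free-air correction = 0.3086 × 3120.6 = 963.02 mGal
Free-air anomaly = 978501.04 − 979156.35 + (963.02) = 307.71 mGal
Bouguer slab correction = 0.04193 × 2.96 × 3120.6 = 387.31 mGal
Simple Bouguer anomaly = 307.71 − (387.31) = -79.60 mGal

-79.6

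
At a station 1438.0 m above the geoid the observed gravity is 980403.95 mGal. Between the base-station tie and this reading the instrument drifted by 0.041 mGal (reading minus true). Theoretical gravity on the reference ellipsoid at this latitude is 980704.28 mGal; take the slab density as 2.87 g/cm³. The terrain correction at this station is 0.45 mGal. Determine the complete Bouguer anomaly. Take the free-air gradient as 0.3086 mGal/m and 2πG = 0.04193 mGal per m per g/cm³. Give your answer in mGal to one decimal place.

-29.2

Drift-corrected reading = 980403.95 − (0.041) = 980403.909 mGal
Free-air correction = 0.3086 × 1438.0 = 443.77 mGal
Free-air anomaly = 980403.909 − 980704.28 + (443.77) = 143.399 mGal
Bouguer slab correction = 0.04193 × 2.87 × 1438.0 = 173.05 mGal
Simple Bouguer anomaly = 143.399 − (173.05) = -29.651 mGal
Complete Bouguer anomaly = -29.651 + 0.45 = -29.201 mGal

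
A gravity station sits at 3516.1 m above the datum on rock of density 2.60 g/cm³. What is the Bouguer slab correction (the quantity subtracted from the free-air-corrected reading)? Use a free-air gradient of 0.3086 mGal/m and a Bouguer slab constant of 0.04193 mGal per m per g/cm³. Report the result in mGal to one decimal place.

383.3

Bouguer slab correction = 0.04193 × 2.60 × 3516.1 = 383.3 mGal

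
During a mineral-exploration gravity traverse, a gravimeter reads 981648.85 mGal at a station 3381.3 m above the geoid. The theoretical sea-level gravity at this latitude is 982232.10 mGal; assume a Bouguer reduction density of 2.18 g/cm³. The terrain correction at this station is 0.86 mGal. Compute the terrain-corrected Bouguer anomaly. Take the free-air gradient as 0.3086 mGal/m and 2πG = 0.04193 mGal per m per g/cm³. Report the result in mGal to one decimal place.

152.0

Free-air correction = 0.3086 × 3381.3 = 1043.47 mGal
Free-air anomaly = 981648.85 − 982232.10 + (1043.47) = 460.22 mGal
Bouguer slab correction = 0.04193 × 2.18 × 3381.3 = 309.08 mGal
Simple Bouguer anomaly = 460.22 − (309.08) = 151.14 mGal
Complete Bouguer anomaly = 151.14 + 0.86 = 152.00 mGal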